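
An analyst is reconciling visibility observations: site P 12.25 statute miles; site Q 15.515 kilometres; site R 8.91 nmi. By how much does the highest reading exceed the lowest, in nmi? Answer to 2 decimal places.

site P: 12.25 SM = 10.6450 nmi.
site Q: 15.515 km = 8.3774 nmi.
Spread: 10.6450 − 8.3774 = 2.27 nmi.

2.27 nmi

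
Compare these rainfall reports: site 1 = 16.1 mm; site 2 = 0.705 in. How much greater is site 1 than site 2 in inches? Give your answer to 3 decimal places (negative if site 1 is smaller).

-0.071 in

site 1: 16.1 mm = 0.63386 in.
Difference: 0.63386 − 0.70500 = -0.071 in.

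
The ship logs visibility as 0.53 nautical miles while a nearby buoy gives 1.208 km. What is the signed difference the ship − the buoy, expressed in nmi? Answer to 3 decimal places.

-0.122 nmi

the buoy: 1.208 km = 0.65227 nmi.
Difference: 0.53000 − 0.65227 = -0.122 nmi.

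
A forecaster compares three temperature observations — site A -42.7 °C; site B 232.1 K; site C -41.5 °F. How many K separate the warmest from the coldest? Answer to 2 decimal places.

1.87 K

site B: 232.1 K = -41.050 °C.
site C: -41.5 °F = -40.833 °C.
Spread: (-40.833) − (-42.700) = 1.867 °C.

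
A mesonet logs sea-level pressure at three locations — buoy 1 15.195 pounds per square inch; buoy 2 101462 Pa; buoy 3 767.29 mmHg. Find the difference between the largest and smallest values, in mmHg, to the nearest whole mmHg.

25 mmHg

buoy 1: 15.195 psi = 785.81 mmHg.
buoy 2: 101462 Pa = 761.03 mmHg.
Spread: 785.81 − 761.03 = 25 mmHg.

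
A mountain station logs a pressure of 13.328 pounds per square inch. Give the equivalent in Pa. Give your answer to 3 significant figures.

1 psi = 6894.76 Pa, so 13.328 × 6894.76 = 91900 Pa.

91900 Pa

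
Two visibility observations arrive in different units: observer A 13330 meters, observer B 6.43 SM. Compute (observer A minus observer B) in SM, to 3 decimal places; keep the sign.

1.853 SM

observer A: 13330 m = 8.28288 SM.
Difference: 8.28288 − 6.43000 = 1.853 SM.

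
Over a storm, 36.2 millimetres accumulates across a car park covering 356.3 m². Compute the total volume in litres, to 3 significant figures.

1 mm over 1 m² is 1 L, so volume = 36.2 × 356.3 = 12898.06 L ≈ 12900 L.

12900 litres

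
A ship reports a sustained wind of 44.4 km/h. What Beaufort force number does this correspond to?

Beaufort force 6

44.4 km/h = 12.3 m/s, which is Beaufort 6 (strong breeze, 10.8–13.8 m/s).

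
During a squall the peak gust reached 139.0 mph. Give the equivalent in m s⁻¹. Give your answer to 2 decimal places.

1 mph = 0.44704 m/s, so 139.0 × 0.44704 = 62.14 m/s.

62.14 m/s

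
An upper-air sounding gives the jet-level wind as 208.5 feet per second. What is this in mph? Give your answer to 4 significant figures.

1 ft/s = 0.681818 mph, so 208.5 × 0.681818 = 142.2 mph.

142.2 mph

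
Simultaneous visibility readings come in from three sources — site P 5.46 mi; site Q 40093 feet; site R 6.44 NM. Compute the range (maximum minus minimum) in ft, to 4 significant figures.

site P: 5.46 SM = 28828.80 ft.
site R: 6.44 nmi = 39130.18 ft.
Spread: 40093.00 − 28828.80 = 11260 ft.

11260 ft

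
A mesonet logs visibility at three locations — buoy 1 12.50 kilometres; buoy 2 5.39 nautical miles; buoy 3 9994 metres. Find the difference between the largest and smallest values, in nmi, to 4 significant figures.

buoy 1: 12.50 km = 6.74946 nmi.
buoy 3: 9994 m = 5.39633 nmi.
Spread: 6.74946 − 5.39000 = 1.359 nmi.

1.359 nmi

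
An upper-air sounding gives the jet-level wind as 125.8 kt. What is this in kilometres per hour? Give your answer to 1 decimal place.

1 kt = 1.852 km/h, so 125.8 × 1.852 = 233.0 km/h.

233.0 km/h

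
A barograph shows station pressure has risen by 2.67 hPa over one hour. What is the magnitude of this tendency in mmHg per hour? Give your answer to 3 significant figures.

2.00 mmHg per hour

2.67 hPa / 1 h × 0.750062 mmHg/hPa = 2.00 mmHg/h.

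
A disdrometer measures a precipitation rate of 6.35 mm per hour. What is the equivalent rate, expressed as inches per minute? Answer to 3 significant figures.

0.00417 in/minute

6.35 mm/hour × 0.0393701 in/mm × 0.0166667 hour/minute = 0.00417 in/minute.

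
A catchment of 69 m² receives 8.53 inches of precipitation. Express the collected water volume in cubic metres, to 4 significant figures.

Depth: 8.53 in × 25.4 = 216.662 mm.
1 mm over 1 m² is 1 L, so volume = 216.662 × 69 = 14949.678 L = 14.95 m³.

14.95 cubic metres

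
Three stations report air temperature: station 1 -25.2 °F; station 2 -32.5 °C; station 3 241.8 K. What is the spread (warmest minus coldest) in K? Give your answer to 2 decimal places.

1.15 K

station 1: -25.2 °F = -31.778 °C.
station 3: 241.8 K = -31.350 °C.
Spread: (-31.350) − (-32.500) = 1.150 °C.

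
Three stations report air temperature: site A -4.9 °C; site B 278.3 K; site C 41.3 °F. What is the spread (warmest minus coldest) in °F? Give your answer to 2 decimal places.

18.12 °F

site B: 278.3 K = 5.150 °C.
site C: 41.3 °F = 5.167 °C.
Spread: 5.167 − (-4.900) = 10.067 °C = 18.12 °F.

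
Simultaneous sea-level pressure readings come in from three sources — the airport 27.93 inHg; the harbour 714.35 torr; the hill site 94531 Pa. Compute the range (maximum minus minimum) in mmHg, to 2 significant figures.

5.3 mmHg

the airport: 27.93 inHg = 709.422 mmHg.
the hill site: 94531 Pa = 709.041 mmHg.
Spread: 714.350 − 709.041 = 5.3 mmHg.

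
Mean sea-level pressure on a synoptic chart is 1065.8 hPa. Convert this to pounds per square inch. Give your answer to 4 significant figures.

15.46 psi

1 hPa = 0.0145038 psi, so 1065.8 × 0.0145038 = 15.46 psi.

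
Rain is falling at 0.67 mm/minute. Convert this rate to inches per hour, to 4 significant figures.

0.67 mm/minute × 0.0393701 in/mm × 60 minute/hour = 1.583 in/hour.

1.583 in/hour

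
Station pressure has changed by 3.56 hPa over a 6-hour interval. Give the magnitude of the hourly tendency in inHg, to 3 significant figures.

0.0175 inHg per hour

3.56 hPa / 6 h × 0.02953 inHg/hPa = 0.0175 inHg/h.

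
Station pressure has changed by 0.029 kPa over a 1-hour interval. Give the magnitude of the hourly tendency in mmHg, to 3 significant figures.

0.218 mmHg per hour

0.029 kPa / 1 h × 7.50062 mmHg/kPa = 0.218 mmHg/h.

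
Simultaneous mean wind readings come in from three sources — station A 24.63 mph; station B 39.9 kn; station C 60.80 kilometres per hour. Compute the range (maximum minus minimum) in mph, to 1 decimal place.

station B: 39.9 kt = 45.916 mph.
station C: 60.80 km/h = 37.779 mph.
Spread: 45.916 − 24.630 = 21.3 mph.

21.3 mph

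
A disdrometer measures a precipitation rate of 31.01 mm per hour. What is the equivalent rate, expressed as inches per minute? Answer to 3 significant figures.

31.01 mm/hour × 0.0393701 in/mm × 0.0166667 hour/minute = 0.0203 in/minute.

0.0203 in/minute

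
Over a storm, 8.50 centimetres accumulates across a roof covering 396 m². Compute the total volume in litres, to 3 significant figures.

Depth: 8.50 cm × 10 = 85 mm.
1 mm over 1 m² is 1 L, so volume = 85 × 396 = 33660 L ≈ 33700 L.

33700 litres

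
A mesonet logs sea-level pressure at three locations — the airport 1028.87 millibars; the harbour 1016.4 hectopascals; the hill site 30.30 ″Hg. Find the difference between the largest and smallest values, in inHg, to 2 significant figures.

0.37 inHg

the airport: 1028.87 mb = 30.3825 inHg.
the harbour: 1016.4 hPa = 30.0143 inHg.
Spread: 30.3825 − 30.0143 = 0.37 inHg.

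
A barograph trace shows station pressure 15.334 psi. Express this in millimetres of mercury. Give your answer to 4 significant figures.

1 psi = 51.7149 mmHg, so 15.334 × 51.7149 = 793.0 mmHg.

793.0 mmHg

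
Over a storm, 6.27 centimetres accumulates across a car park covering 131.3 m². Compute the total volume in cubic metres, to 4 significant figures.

8.233 cubic metres

Depth: 6.27 cm × 10 = 62.7 mm.
1 mm over 1 m² is 1 L, so volume = 62.7 × 131.3 = 8232.51 L = 8.233 m³.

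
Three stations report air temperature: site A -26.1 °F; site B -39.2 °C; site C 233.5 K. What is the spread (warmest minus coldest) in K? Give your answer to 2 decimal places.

7.37 K

site A: -26.1 °F = -32.278 °C.
site C: 233.5 K = -39.650 °C.
Spread: (-32.278) − (-39.650) = 7.372 °C.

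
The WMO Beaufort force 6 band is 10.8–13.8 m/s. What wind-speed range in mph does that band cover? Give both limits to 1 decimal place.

24.2 to 30.9 mph

10.8–13.8 m/s × 2.237 = 24.2–30.9 mph.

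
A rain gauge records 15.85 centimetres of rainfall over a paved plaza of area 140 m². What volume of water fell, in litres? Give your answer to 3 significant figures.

Depth: 15.85 cm × 10 = 158.5 mm.
1 mm over 1 m² is 1 L, so volume = 158.5 × 140 = 22190 L ≈ 22200 L.

22200 litres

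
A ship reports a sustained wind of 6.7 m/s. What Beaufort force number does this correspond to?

Beaufort force 4

6.7 m/s lies in the Beaufort 4 band (moderate breeze, 5.5–7.9 m/s).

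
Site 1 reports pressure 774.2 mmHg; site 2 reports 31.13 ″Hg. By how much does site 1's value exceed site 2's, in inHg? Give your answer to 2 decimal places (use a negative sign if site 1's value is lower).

-0.65 inHg

site 1: 774.2 mmHg = 30.4803 inHg.
Difference: 30.4803 − 31.1300 = -0.65 inHg.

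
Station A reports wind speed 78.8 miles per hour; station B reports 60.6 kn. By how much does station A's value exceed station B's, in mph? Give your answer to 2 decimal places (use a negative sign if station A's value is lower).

9.06 mph

station B: 60.6 kt = 69.7372 mph.
Difference: 78.8000 − 69.7372 = 9.06 mph.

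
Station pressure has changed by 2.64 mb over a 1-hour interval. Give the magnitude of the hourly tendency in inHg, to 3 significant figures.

2.64 mb / 1 h × 0.02953 inHg/mb = 0.0780 inHg/h.

0.0780 inHg per hour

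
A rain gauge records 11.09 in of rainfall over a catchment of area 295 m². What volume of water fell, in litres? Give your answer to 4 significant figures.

83100 litres

Depth: 11.09 in × 25.4 = 281.686 mm.
1 mm over 1 m² is 1 L, so volume = 281.686 × 295 = 83097.37 L ≈ 83100 L.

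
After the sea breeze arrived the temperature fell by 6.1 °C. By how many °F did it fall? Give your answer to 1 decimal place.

A change of 1 °C equals a change of 1.8 °F: Δ°F = 6.1 × 1.8 = 11.0 °F.

11.0 °F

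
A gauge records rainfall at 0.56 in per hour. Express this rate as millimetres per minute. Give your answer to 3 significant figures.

0.56 in/hour × 25.4 mm/in × 0.0166667 hour/minute = 0.237 mm/minute.

0.237 mm/minute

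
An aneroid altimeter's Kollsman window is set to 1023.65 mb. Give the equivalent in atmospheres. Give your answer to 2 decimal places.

1 mb = 0.000986923 atm, so 1023.65 × 0.000986923 = 1.01 atm.

1.01 atm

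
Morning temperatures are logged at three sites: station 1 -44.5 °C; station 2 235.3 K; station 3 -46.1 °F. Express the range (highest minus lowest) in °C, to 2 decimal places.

6.65 °C

station 2: 235.3 K = -37.850 °C.
station 3: -46.1 °F = -43.389 °C.
Spread: (-37.850) − (-44.500) = 6.650 °C.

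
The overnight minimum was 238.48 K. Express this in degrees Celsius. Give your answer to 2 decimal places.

-34.67 °C

°C = 238.48 − 273.15 = -34.67 °C.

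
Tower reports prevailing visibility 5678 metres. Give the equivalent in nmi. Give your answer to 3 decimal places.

1 m = 0.000539957 nmi, so 5678 × 0.000539957 = 3.066 nmi.

3.066 nmi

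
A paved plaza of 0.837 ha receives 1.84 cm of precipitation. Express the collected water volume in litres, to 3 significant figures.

Depth: 1.84 cm × 10 = 18.4 mm.
Area: 0.837 ha = 8370 m².
1 mm over 1 m² is 1 L, so volume = 18.4 × 8370 = 154008 L ≈ 154000 L.

154000 litres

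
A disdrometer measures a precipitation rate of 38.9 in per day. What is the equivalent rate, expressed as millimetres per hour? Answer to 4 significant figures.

38.9 in/day × 25.4 mm/in × 0.0416667 day/hour = 41.17 mm/hour.

41.17 mm/hour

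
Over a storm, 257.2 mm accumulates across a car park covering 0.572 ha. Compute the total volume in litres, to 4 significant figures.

1471000 litres

Area: 0.572 ha = 5720 m².
1 mm over 1 m² is 1 L, so volume = 257.2 × 5720 = 1471184 L ≈ 1471000 L.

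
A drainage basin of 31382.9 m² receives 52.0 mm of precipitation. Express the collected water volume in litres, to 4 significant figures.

1 mm over 1 m² is 1 L, so volume = 52 × 31382.9 = 1631910.8 L ≈ 1632000 L.

1632000 litres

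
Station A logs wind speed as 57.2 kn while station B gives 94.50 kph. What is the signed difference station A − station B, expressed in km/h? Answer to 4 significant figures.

station A: 57.2 kt = 105.9344 km/h.
Difference: 105.9344 − 94.5000 = 11.43 km/h.

11.43 km/h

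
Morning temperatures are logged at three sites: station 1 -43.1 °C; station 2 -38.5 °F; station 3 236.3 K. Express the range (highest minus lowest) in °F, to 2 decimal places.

11.25 °F

station 2: -38.5 °F = -39.167 °C.
station 3: 236.3 K = -36.850 °C.
Spread: (-36.850) − (-43.100) = 6.250 °C = 11.25 °F.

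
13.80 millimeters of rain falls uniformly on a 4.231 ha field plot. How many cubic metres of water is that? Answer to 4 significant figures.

Area: 4.231 ha = 42310 m².
1 mm over 1 m² is 1 L, so volume = 13.8 × 42310 = 583878 L = 583.9 m³.

583.9 cubic metres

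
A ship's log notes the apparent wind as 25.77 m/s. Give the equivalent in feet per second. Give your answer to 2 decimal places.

1 m/s = 3.28084 ft/s, so 25.77 × 3.28084 = 84.55 ft/s.

84.55 ft/s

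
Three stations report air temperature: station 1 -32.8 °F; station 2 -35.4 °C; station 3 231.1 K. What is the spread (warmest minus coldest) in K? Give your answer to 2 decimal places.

station 1: -32.8 °F = -36.000 °C.
station 3: 231.1 K = -42.050 °C.
Spread: (-35.400) − (-42.050) = 6.650 °C.

6.65 K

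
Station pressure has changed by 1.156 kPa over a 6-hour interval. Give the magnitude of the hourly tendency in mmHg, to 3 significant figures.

1.156 kPa / 6 h × 7.50062 mmHg/kPa = 1.45 mmHg/h.

1.45 mmHg per hour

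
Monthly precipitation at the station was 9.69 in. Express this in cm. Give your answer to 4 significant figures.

1 in = 2.54 cm, so 9.69 × 2.54 = 24.61 cm.

24.61 cm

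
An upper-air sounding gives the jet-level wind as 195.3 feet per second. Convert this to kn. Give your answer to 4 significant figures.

115.7 kt

1 ft/s = 0.592484 kt, so 195.3 × 0.592484 = 115.7 kt.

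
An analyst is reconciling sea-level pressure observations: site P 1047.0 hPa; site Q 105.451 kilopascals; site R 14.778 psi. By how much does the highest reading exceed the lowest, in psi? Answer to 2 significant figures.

site P: 1047.0 hPa = 15.1855 psi.
site Q: 105.451 kPa = 15.2944 psi.
Spread: 15.2944 − 14.7780 = 0.52 psi.

0.52 psi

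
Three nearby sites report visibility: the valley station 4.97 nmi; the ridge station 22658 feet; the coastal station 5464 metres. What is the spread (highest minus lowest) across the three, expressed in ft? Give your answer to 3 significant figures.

12300 ft

the valley station: 4.97 nmi = 30198.29 ft.
the coastal station: 5464 m = 17926.51 ft.
Spread: 30198.29 − 17926.51 = 12300 ft.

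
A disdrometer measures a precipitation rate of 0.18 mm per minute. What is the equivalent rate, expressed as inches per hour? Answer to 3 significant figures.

0.18 mm/minute × 0.0393701 in/mm × 60 minute/hour = 0.425 in/hour.

0.425 in/hour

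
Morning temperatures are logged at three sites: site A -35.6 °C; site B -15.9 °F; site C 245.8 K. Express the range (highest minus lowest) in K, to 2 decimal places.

8.99 K

site B: -15.9 °F = -26.611 °C.
site C: 245.8 K = -27.350 °C.
Spread: (-26.611) − (-35.600) = 8.989 °C.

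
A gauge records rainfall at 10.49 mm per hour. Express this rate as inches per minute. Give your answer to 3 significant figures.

10.49 mm/hour × 0.0393701 in/mm × 0.0166667 hour/minute = 0.00688 in/minute.

0.00688 in/minute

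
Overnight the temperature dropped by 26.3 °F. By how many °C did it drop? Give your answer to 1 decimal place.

14.6 °C

For a temperature change the 32° offset cancels: Δ°C = 26.3 × 0.5556 = 14.6 °C.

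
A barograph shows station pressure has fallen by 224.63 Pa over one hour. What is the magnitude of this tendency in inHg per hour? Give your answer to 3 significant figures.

224.63 Pa / 1 h × 0.0002953 inHg/Pa = 0.0663 inHg/h.

0.0663 inHg per hour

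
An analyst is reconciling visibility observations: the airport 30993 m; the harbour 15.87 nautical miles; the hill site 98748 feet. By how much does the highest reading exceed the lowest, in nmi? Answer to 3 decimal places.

0.865 nmi

the airport: 30993 m = 16.73488 nmi.
the hill site: 98748 ft = 16.25183 nmi.
Spread: 16.73488 − 15.87000 = 0.865 nmi.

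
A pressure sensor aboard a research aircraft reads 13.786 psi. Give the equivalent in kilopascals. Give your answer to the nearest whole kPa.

1 psi = 6.89476 kPa, so 13.786 × 6.89476 = 95 kPa.

95 kPa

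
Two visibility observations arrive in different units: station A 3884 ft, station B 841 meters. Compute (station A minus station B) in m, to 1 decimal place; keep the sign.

station A: 3884 ft = 1183.843 m.
Difference: 1183.843 − 841.000 = 342.8 m.

342.8 m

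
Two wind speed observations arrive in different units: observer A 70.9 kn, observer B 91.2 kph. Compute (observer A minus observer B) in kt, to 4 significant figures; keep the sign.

observer B: 91.2 km/h = 49.2441 kt.
Difference: 70.9000 − 49.2441 = 21.66 kt.

21.66 kt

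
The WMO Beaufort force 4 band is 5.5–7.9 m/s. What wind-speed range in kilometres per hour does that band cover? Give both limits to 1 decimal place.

5.5–7.9 m/s × 3.6 = 19.8–28.4 km/h.

19.8 to 28.4 km/h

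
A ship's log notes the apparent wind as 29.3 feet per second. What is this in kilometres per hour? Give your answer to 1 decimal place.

1 ft/s = 1.09728 km/h, so 29.3 × 1.09728 = 32.2 km/h.

32.2 km/h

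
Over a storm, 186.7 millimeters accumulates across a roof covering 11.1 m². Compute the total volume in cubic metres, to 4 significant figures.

1 mm over 1 m² is 1 L, so volume = 186.7 × 11.1 = 2072.37 L = 2.072 m³.

2.072 cubic metres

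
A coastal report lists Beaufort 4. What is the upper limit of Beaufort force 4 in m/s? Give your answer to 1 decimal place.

7.9 m/s

Beaufort 4 (moderate breeze) spans 5.5–7.9 m/s.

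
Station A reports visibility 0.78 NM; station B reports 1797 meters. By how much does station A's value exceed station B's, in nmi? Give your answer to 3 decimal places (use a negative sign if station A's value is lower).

station B: 1797 m = 0.97030 nmi.
Difference: 0.78000 − 0.97030 = -0.190 nmi.

-0.190 nmi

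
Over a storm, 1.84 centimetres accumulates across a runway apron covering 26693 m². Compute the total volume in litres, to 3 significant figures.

491000 litres

Depth: 1.84 cm × 10 = 18.4 mm.
1 mm over 1 m² is 1 L, so volume = 18.4 × 26693 = 491151.2 L ≈ 491000 L.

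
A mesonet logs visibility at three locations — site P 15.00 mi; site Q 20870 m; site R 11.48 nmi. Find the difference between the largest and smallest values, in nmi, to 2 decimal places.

site P: 15.00 SM = 13.0346 nmi.
site Q: 20870 m = 11.2689 nmi.
Spread: 13.0346 − 11.2689 = 1.77 nmi.

1.77 nmi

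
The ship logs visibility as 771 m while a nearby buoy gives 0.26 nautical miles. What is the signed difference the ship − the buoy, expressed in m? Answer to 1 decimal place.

the buoy: 0.26 nmi = 481.520 m.
Difference: 771.000 − 481.520 = 289.5 m.

289.5 m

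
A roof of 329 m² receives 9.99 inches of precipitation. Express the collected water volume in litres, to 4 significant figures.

Depth: 9.99 in × 25.4 = 253.746 mm.
1 mm over 1 m² is 1 L, so volume = 253.746 × 329 = 83482.434 L ≈ 83480 L.

83480 litres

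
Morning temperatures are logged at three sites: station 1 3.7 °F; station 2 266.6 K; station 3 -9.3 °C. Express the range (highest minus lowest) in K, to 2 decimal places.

station 1: 3.7 °F = -15.722 °C.
station 2: 266.6 K = -6.550 °C.
Spread: (-6.550) − (-15.722) = 9.172 °C.

9.17 K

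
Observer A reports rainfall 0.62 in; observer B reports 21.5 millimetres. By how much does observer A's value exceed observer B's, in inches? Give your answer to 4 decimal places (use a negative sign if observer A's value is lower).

-0.2265 in

observer B: 21.5 mm = 0.846457 in.
Difference: 0.620000 − 0.846457 = -0.2265 in.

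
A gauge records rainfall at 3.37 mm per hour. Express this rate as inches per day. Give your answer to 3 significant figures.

3.37 mm/hour × 0.0393701 in/mm × 24 hour/day = 3.18 in/day.

3.18 in/day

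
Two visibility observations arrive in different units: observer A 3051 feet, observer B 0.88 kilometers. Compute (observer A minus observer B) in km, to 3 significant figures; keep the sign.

observer A: 3051 ft = 0.929945 km.
Difference: 0.929945 − 0.880000 = 0.0499 km.

0.0499 km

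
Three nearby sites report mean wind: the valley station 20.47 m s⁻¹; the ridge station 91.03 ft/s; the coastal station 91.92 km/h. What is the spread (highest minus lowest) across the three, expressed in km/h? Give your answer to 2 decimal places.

26.19 km/h

the valley station: 20.47 m/s = 73.6920 km/h.
the ridge station: 91.03 ft/s = 99.8854 km/h.
Spread: 99.8854 − 73.6920 = 26.19 km/h.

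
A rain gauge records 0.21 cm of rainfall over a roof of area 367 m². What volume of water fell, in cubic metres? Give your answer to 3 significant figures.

Depth: 0.21 cm × 10 = 2.1 mm.
1 mm over 1 m² is 1 L, so volume = 2.1 × 367 = 770.7 L = 0.771 m³.

0.771 cubic metres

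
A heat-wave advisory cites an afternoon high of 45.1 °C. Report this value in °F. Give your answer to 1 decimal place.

°F = °C × 9/5 + 32 = 45.1 × 1.8 + 32 = 113.2 °F.

113.2 °F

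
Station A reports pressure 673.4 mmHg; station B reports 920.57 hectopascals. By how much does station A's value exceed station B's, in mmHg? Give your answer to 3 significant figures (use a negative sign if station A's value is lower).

-17.1 mmHg

station B: 920.57 hPa = 690.484 mmHg.
Difference: 673.400 − 690.484 = -17.1 mmHg.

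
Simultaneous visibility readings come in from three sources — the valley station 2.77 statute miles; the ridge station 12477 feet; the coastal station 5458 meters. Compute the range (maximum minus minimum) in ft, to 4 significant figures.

5430 ft

the valley station: 2.77 SM = 14625.60 ft.
the coastal station: 5458 m = 17906.82 ft.
Spread: 17906.82 − 12477.00 = 5430 ft.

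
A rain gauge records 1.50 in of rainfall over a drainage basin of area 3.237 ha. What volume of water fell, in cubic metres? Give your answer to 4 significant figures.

Depth: 1.50 in × 25.4 = 38.1 mm.
Area: 3.237 ha = 32370 m².
1 mm over 1 m² is 1 L, so volume = 38.1 × 32370 = 1233297 L = 1233 m³.

1233 cubic metres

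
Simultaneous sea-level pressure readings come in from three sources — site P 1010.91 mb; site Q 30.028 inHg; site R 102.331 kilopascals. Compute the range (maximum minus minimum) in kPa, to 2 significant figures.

1.2 kPa

site P: 1010.91 mb = 101.091 kPa.
site Q: 30.028 inHg = 101.686 kPa.
Spread: 102.331 − 101.091 = 1.2 kPa.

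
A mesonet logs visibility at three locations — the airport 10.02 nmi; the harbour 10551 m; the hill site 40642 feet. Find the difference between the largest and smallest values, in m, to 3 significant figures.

the airport: 10.02 nmi = 18557.04 m.
the hill site: 40642 ft = 12387.68 m.
Spread: 18557.04 − 10551.00 = 8010 m.

8010 m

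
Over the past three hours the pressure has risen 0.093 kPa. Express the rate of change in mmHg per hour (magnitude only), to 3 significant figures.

0.093 kPa / 3 h × 7.50062 mmHg/kPa = 0.233 mmHg/h.

0.233 mmHg per hour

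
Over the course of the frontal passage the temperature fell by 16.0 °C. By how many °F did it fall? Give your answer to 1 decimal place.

28.8 °F

For a temperature change the 32° offset cancels: Δ°F = 16.0 × 1.8 = 28.8 °F.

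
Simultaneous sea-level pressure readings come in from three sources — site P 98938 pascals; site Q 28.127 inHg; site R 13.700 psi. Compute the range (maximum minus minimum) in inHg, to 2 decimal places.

1.32 inHg

site P: 98938 Pa = 29.2164 inHg.
site R: 13.700 psi = 27.8935 inHg.
Spread: 29.2164 − 27.8935 = 1.32 inHg.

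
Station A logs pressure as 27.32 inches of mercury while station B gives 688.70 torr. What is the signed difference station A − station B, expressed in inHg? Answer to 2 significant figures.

0.21 inHg

station B: 688.70 mmHg = 27.1142 inHg.
Difference: 27.3200 − 27.1142 = 0.21 inHg.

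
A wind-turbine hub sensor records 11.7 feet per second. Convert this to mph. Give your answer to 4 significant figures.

1 ft/s = 0.681818 mph, so 11.7 × 0.681818 = 7.977 mph.

7.977 mph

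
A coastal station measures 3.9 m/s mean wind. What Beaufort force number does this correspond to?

Beaufort force 3

3.9 m/s lies in the Beaufort 3 band (gentle breeze, 3.4–5.4 m/s).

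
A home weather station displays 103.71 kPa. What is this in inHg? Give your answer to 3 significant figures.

1 kPa = 0.2953 inHg, so 103.71 × 0.2953 = 30.6 inHg.

30.6 inHg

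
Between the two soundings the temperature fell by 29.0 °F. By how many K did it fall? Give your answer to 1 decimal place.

For a temperature change the 32° offset cancels: ΔK = 29.0 × 0.5556 = 16.1 K.

16.1 K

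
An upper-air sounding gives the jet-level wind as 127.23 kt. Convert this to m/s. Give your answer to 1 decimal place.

1 kt = 0.514444 m/s, so 127.23 × 0.514444 = 65.5 m/s.

65.5 m/s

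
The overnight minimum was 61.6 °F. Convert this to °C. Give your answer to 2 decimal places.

°C = (°F − 32) × 5/9 = (61.6 − 32) / 1.8 = 16.44 °C.

16.44 °C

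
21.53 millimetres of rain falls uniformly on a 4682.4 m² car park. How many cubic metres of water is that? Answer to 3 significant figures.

1 mm over 1 m² is 1 L, so volume = 21.53 × 4682.4 = 100812.07 L = 101 m³.

101 cubic metres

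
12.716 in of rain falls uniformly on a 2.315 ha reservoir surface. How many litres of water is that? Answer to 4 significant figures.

Depth: 12.716 in × 25.4 = 322.9864 mm.
Area: 2.315 ha = 23150 m².
1 mm over 1 m² is 1 L, so volume = 322.9864 × 23150 = 7477135.2 L ≈ 7477000 L.

7477000 litres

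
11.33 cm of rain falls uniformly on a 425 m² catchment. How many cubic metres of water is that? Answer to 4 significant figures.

48.15 cubic metres

Depth: 11.33 cm × 10 = 113.3 mm.
1 mm over 1 m² is 1 L, so volume = 113.3 × 425 = 48152.5 L = 48.15 m³.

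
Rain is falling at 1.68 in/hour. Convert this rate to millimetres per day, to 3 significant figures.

1.68 in/hour × 25.4 mm/in × 24 hour/day = 1020 mm/day.

1020 mm/day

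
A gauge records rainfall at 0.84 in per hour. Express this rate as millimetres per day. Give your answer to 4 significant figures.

512.1 mm/day

0.84 in/hour × 25.4 mm/in × 24 hour/day = 512.1 mm/day.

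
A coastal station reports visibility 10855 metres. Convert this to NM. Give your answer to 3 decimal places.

5.861 nmi

1 m = 0.000539957 nmi, so 10855 × 0.000539957 = 5.861 nmi.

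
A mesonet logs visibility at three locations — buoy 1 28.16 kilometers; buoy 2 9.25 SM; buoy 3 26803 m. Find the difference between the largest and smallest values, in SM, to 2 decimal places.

buoy 1: 28.16 km = 17.4978 SM.
buoy 3: 26803 m = 16.6546 SM.
Spread: 17.4978 − 9.2500 = 8.25 SM.

8.25 SM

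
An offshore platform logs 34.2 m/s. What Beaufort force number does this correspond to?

34.2 m/s lies in the Beaufort 12 band (hurricane force, ≥32.7 m/s).

Beaufort force 12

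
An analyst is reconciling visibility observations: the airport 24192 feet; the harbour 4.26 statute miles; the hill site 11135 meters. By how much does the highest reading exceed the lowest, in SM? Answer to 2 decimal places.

2.66 SM

the airport: 24192 ft = 4.5818 SM.
the hill site: 11135 m = 6.9190 SM.
Spread: 6.9190 − 4.2600 = 2.66 SM.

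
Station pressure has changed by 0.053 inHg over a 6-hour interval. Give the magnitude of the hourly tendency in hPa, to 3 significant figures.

0.053 inHg / 6 h × 33.8639 hPa/inHg = 0.299 hPa/h.

0.299 hPa per hour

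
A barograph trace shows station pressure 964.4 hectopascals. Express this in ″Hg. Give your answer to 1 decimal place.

28.5 inHg

1 hPa = 0.02953 inHg, so 964.4 × 0.02953 = 28.5 inHg.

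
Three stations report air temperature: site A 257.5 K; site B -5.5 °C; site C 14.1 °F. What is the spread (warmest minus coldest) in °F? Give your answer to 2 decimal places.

site A: 257.5 K = -15.650 °C.
site C: 14.1 °F = -9.944 °C.
Spread: (-5.500) − (-15.650) = 10.150 °C = 18.27 °F.

18.27 °F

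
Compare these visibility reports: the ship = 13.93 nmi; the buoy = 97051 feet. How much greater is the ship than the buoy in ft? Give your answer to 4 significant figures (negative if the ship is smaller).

the ship: 13.93 nmi = 84640.29 ft.
Difference: 84640.29 − 97051.00 = -12410 ft.

-12410 ft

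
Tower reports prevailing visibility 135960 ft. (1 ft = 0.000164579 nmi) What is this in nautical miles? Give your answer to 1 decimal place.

1 ft = 0.000164579 nmi, so 135960 × 0.000164579 = 22.4 nmi.

22.4 nmi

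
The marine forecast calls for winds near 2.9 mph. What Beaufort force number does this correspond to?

Beaufort force 1

2.9 mph = 1.3 m/s, which is Beaufort 1 (light air, 0.3–1.5 m/s).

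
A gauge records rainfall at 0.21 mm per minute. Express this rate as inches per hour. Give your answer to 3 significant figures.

0.21 mm/minute × 0.0393701 in/mm × 60 minute/hour = 0.496 in/hour.

0.496 in/hour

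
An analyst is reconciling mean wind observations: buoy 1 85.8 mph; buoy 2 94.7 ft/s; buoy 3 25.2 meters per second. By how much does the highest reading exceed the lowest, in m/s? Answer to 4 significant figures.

13.16 m/s

buoy 1: 85.8 mph = 38.3560 m/s.
buoy 2: 94.7 ft/s = 28.8646 m/s.
Spread: 38.3560 − 25.2000 = 13.16 m/s.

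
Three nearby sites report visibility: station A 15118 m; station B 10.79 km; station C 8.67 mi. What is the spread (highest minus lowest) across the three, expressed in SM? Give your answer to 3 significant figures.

station A: 15118 m = 9.3939 SM.
station B: 10.79 km = 6.7046 SM.
Spread: 9.3939 − 6.7046 = 2.69 SM.

2.69 SM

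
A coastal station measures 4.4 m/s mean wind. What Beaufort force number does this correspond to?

Beaufort force 3

4.4 m/s lies in the Beaufort 3 band (gentle breeze, 3.4–5.4 m/s).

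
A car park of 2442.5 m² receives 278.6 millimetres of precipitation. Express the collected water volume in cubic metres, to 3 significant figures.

1 mm over 1 m² is 1 L, so volume = 278.6 × 2442.5 = 680480.5 L = 680 m³.

680 cubic metres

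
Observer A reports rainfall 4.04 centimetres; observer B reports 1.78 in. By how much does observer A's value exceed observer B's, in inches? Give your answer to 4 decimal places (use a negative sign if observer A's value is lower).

observer A: 4.04 cm = 1.590551 in.
Difference: 1.590551 − 1.780000 = -0.1894 in.

-0.1894 in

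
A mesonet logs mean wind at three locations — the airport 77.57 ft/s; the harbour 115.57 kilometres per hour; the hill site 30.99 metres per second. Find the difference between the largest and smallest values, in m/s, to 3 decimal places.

the airport: 77.57 ft/s = 23.64334 m/s.
the harbour: 115.57 km/h = 32.10278 m/s.
Spread: 32.10278 − 23.64334 = 8.459 m/s.

8.459 m/s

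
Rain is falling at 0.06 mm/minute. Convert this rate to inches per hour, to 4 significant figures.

0.06 mm/minute × 0.0393701 in/mm × 60 minute/hour = 0.1417 in/hour.

0.1417 in/hour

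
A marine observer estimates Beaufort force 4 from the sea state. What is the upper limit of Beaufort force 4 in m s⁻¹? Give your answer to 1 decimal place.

7.9 m/s

Beaufort 4 (moderate breeze) spans 5.5–7.9 m/s.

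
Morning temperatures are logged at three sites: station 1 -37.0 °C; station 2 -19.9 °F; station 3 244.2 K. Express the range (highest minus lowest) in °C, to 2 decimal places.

station 2: -19.9 °F = -28.833 °C.
station 3: 244.2 K = -28.950 °C.
Spread: (-28.833) − (-37.000) = 8.167 °C.

8.17 °C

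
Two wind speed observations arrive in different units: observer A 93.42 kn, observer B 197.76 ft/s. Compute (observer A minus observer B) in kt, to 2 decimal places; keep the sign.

observer B: 197.76 ft/s = 117.1696 kt.
Difference: 93.4200 − 117.1696 = -23.75 kt.

-23.75 kt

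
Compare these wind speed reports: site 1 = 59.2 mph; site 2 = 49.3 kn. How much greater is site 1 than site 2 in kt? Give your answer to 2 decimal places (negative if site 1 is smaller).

2.14 kt

site 1: 59.2 mph = 51.4434 kt.
Difference: 51.4434 − 49.3000 = 2.14 kt.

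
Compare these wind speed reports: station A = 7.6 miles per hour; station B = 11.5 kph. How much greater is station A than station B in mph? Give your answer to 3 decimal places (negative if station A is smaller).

0.454 mph

station B: 11.5 km/h = 7.14577 mph.
Difference: 7.60000 − 7.14577 = 0.454 mph.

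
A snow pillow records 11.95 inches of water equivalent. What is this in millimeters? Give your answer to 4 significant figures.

303.5 mm

1 in = 25.4 mm, so 11.95 × 25.4 = 303.5 mm.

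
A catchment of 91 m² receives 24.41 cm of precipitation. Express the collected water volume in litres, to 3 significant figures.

22200 litres

Depth: 24.41 cm × 10 = 244.1 mm.
1 mm over 1 m² is 1 L, so volume = 244.1 × 91 = 22213.1 L ≈ 22200 L.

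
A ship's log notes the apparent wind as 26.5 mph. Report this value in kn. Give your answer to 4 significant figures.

23.03 kt

1 mph = 0.868976 kt, so 26.5 × 0.868976 = 23.03 kt.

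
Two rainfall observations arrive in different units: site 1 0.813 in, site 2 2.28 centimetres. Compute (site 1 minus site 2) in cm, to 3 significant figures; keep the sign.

-0.215 cm

site 1: 0.813 in = 2.06502 cm.
Difference: 2.06502 − 2.28000 = -0.215 cm.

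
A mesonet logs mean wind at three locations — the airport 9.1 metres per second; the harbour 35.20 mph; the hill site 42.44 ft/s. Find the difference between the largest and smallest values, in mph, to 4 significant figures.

the airport: 9.1 m/s = 20.3561 mph.
the hill site: 42.44 ft/s = 28.9364 mph.
Spread: 35.2000 − 20.3561 = 14.84 mph.

14.84 mph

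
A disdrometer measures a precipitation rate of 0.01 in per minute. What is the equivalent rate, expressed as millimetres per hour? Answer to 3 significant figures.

15.2 mm/hour

0.01 in/minute × 25.4 mm/in × 60 minute/hour = 15.2 mm/hour.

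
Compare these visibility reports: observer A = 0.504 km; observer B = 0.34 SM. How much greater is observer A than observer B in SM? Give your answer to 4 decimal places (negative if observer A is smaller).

-0.0268 SM

observer A: 0.504 km = 0.313171 SM.
Difference: 0.313171 − 0.340000 = -0.0268 SM.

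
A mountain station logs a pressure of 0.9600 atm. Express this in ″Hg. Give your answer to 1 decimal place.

1 atm = 29.9213 inHg, so 0.9600 × 29.9213 = 28.7 inHg.

28.7 inHg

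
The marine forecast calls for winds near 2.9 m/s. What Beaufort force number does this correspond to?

2.9 m/s lies in the Beaufort 2 band (light breeze, 1.6–3.3 m/s).

Beaufort force 2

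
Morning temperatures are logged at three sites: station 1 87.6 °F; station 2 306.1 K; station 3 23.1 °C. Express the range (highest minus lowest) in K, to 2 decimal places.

station 1: 87.6 °F = 30.889 °C.
station 2: 306.1 K = 32.950 °C.
Spread: 32.950 − 23.100 = 9.850 °C.

9.85 K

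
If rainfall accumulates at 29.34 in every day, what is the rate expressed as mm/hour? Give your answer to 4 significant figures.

31.05 mm/hour

29.34 in/day × 25.4 mm/in × 0.0416667 day/hour = 31.05 mm/hour.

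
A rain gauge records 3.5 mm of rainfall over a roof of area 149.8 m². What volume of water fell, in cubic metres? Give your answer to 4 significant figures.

1 mm over 1 m² is 1 L, so volume = 3.5 × 149.8 = 524.3 L = 0.5243 m³.

0.5243 cubic metres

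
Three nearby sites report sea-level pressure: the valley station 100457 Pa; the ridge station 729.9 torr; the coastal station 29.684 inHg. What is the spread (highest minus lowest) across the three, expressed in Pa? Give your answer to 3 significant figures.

the ridge station: 729.9 mmHg = 97312.01 Pa.
the coastal station: 29.684 inHg = 100521.57 Pa.
Spread: 100521.57 − 97312.01 = 3210 Pa.

3210 Pa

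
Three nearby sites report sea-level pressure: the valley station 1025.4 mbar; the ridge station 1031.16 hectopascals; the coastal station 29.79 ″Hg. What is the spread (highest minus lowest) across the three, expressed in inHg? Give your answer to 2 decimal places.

0.66 inHg

the valley station: 1025.4 mb = 30.2800 inHg.
the ridge station: 1031.16 hPa = 30.4501 inHg.
Spread: 30.4501 − 29.7900 = 0.66 inHg.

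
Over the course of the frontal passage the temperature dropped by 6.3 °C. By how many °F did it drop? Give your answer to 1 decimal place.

For a temperature change the 32° offset cancels: Δ°F = 6.3 × 1.8 = 11.3 °F.

11.3 °F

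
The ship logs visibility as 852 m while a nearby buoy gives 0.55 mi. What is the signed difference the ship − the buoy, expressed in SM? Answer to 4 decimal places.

the ship: 852 m = 0.529408 SM.
Difference: 0.529408 − 0.550000 = -0.0206 SM.

-0.0206 SM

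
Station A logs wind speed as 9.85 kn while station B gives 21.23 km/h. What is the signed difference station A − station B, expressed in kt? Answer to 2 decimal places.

station B: 21.23 km/h = 11.4633 kt.
Difference: 9.8500 − 11.4633 = -1.61 kt.

-1.61 kt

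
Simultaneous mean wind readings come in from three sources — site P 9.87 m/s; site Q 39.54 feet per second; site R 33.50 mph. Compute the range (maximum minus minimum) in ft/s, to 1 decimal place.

16.8 ft/s

site P: 9.87 m/s = 32.382 ft/s.
site R: 33.50 mph = 49.133 ft/s.
Spread: 49.133 − 32.382 = 16.8 ft/s.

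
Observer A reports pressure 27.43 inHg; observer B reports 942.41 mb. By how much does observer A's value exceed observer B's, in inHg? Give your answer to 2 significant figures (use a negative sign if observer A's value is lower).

observer B: 942.41 mb = 27.8293 inHg.
Difference: 27.4300 − 27.8293 = -0.40 inHg.

-0.40 inHg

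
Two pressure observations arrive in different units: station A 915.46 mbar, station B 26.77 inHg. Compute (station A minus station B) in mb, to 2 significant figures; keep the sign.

station B: 26.77 inHg = 906.536 mb.
Difference: 915.460 − 906.536 = 8.9 mb.

8.9 mb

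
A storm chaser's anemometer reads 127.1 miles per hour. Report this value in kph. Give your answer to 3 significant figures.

1 mph = 1.60934 km/h, so 127.1 × 1.60934 = 205 km/h.

205 km/h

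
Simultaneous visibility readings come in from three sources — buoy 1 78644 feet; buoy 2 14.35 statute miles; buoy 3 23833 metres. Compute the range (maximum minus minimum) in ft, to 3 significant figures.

buoy 2: 14.35 SM = 75768.00 ft.
buoy 3: 23833 m = 78192.26 ft.
Spread: 78644.00 − 75768.00 = 2880 ft.

2880 ft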